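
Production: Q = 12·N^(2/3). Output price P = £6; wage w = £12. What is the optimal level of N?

MP_N = (2/3)·12·N^(-1/3) = 8·N^(-1/3).
Profit maximization for a price taker requires P·MP_N = w: 6·8·N^(-1/3) = 12.
So N^(-1/3) = 0.25, which gives N = 64.

N* = 64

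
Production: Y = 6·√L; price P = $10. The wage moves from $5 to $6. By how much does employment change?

ΔL = -11

From P·MP_L = w with MP_L = 3·L^(-1/2), the labor demand is L(w) = (30/w)^(2).
At w = 5: L = 36. At w = 6: L = 25.
ΔL = 25 − 36 = -11.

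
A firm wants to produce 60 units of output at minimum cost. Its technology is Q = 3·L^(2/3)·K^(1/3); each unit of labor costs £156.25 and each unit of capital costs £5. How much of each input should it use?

L* = 8, K* = 125

Cost minimization requires the marginal rate of technical substitution to equal the input-price ratio: MP_L/MP_K = w/r.
Here MP_L/MP_K = (2/3)·(K/L)/(1/3) = 2·(K/L). Setting this equal to 156.25/5 = 31.25 gives K = 15.625L.
Substituting into Q = 60: 3·L^(2/3)·(15.625L)^(1/3) = 60.
Solving, L = 8 and K = 125.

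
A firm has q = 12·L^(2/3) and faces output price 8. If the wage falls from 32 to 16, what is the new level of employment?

From P·MP_L = w with MP_L = 8·L^(-1/3), the labor demand is L(w) = (64/w)^(3).
At w = 32: L = 8. At w = 16: L = 64.

L* = 64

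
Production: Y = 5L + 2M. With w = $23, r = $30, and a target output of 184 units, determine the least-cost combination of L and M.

L* = 36.8, M* = 0

The inputs are perfect substitutes, so the firm uses whichever has the lower cost per unit of output.
Cost per unit of output via L is w/5 = 4.6; via M it is r/2 = 15. L is cheaper.
Producing Y = 184 with L alone: L = 36.8, M = 0.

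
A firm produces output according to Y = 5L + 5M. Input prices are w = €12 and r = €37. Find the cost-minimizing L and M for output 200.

The inputs are perfect substitutes, so the firm uses whichever has the lower cost per unit of output.
Cost per unit of output via L is w/5 = 2.4; via M it is r/5 = 7.4. L is cheaper.
Producing Y = 200 with L alone: L = 40, M = 0.

L* = 40, M* = 0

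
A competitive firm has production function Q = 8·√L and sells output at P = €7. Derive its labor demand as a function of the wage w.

L(w) = 784/w²

MP_L = (1/2)·8·L^(-1/2) = 4·L^(-1/2).
Setting P·MP_L = w: 28·L^(-1/2) = w.
Solving for L: L^(-1/2) = w/28, so L = (28/w)^(2).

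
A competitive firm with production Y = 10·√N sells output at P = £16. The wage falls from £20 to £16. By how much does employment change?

From P·MP_N = w with MP_N = 5·N^(-1/2), the labor demand is N(w) = (80/w)^(2).
At w = 20: N = 16. At w = 16: N = 25.
ΔN = 25 − 16 = 9.

ΔN = 9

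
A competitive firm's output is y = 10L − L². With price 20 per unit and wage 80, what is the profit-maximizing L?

The marginal product of L is MP_L = 10 − 2L.
A price-taking firm hires until the value of the marginal product equals the wage: P·MP_L = w, so 20·(10 − 2L) = 80.
Then 10 − 2L = 4, giving L = 3.

L* = 3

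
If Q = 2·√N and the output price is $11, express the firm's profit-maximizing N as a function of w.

MP_N = (1/2)·2·N^(-1/2) = N^(-1/2).
Setting P·MP_N = w: 11·N^(-1/2) = w.
Solving for N: N^(-1/2) = w/11, so N = (11/w)^(2).

N(w) = 121/w²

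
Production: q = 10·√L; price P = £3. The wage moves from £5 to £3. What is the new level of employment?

From P·MP_L = w with MP_L = 5·L^(-1/2), the labor demand is L(w) = (15/w)^(2).
At w = 5: L = 9. At w = 3: L = 25.

L* = 25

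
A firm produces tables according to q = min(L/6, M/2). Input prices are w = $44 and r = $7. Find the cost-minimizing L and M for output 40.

L* = 240, M* = 80

With a fixed-proportions technology, the cost-minimizing bundle uses no slack in either input: L/6 = M/2 = q.
So L = 6·40 = 240 and M = 2·40 = 80.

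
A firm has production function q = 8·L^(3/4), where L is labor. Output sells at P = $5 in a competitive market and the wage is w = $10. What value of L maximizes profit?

MP_L = (3/4)·8·L^(-1/4) = 6·L^(-1/4).
Profit maximization for a price taker requires P·MP_L = w: 5·6·L^(-1/4) = 10.
So L^(-1/4) = 1/3, which gives L = 81.

L* = 81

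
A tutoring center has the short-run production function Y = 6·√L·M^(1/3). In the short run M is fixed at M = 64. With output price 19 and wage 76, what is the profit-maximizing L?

With M = 64, MP_L = (1/2)·6·L^(-1/2)·64^(1/3) = 12·L^(-1/2).
Profit maximization for a price taker requires P·MP_L = w: 19·12·L^(-1/2) = 76.
So L^(-1/2) = 1/3, which gives L = 9.

L* = 9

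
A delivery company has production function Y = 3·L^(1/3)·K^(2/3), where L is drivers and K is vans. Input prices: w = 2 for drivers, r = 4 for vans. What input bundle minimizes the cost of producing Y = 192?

L* = 64, K* = 64

Cost minimization requires the marginal rate of technical substitution to equal the input-price ratio: MP_L/MP_K = w/r.
Here MP_L/MP_K = (1/3)·(K/L)/(2/3) = 0.5·(K/L). Setting this equal to 2/4 = 0.5 gives K = L.
Substituting into Y = 192: 3·L^(1/3)·(L)^(2/3) = 192.
Solving, L = 64 and K = 64.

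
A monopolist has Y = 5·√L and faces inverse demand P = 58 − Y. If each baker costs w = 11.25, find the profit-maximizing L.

Marginal revenue from the inverse demand is MR = 58 − 2Y.
The marginal product is MP_L = 2.5·L^(-1/2).
A monopolist hires until marginal revenue product equals the wage: MR·MP_L = w.
At L, Y = 5·√L. Substituting and solving: (58 − 10·√L)·2.5·L^(-1/2) = 11.25 gives L = 16.

L* = 16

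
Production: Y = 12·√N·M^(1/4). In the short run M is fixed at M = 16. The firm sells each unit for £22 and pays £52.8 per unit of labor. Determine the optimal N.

With M = 16, MP_N = (1/2)·12·N^(-1/2)·16^(1/4) = 12·N^(-1/2).
Profit maximization for a price taker requires P·MP_N = w: 22·12·N^(-1/2) = 52.8.
So N^(-1/2) = 0.2, which gives N = 25.

N* = 25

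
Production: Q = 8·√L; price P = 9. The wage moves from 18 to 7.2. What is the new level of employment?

From P·MP_L = w with MP_L = 4·L^(-1/2), the labor demand is L(w) = (36/w)^(2).
At w = 18: L = 4. At w = 7.2: L = 25.

L* = 25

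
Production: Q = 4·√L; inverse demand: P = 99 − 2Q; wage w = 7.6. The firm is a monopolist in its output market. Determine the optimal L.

Marginal revenue from the inverse demand is MR = 99 − 4Q.
The marginal product is MP_L = 2·L^(-1/2).
A monopolist hires until marginal revenue product equals the wage: MR·MP_L = w.
At L, Q = 4·√L. Substituting and solving: (99 − 16·√L)·2·L^(-1/2) = 7.6 gives L = 25.

L* = 25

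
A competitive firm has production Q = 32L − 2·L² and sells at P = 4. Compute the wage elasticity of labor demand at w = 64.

ε = -1

From P·MP_L = w with MP_L = 32 − 4L, labor demand is L(w) = (32 − w/4)/4.
dL/dw = −1/(16) = -0.0625.
At w = 64, L = 4, so ε = (dL/dw)·(w/L) = (-0.0625)·(64/4) = -1.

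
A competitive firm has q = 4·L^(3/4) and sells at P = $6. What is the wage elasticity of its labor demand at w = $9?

MP_L = (3/4)·4·L^(-1/4), so P·MP_L = w gives 18·L^(-1/4) = w.
Solving, L(w) = (18/w)^(4). This is a constant-elasticity form: L ∝ w^(−4), so ε = −4.

ε = -4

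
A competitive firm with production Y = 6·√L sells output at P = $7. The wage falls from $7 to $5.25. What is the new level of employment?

L* = 16

From P·MP_L = w with MP_L = 3·L^(-1/2), the labor demand is L(w) = (21/w)^(2).
At w = 7: L = 9. At w = 5.25: L = 16.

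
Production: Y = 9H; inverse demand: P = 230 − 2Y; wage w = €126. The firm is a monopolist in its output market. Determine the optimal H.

H* = 6

Marginal revenue from the inverse demand is MR = 230 − 4Y.
The marginal product is MP_H = 9.
A monopolist hires until marginal revenue product equals the wage: MR·MP_H = w.
(230 − 36H)·9 = 126, so H = 6.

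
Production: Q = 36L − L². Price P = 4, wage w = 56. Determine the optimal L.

The marginal product of L is MP_L = 36 − 2L.
A price-taking firm hires until the value of the marginal product equals the wage: P·MP_L = w, so 4·(36 − 2L) = 56.
Then 36 − 2L = 14, giving L = 11.

L* = 11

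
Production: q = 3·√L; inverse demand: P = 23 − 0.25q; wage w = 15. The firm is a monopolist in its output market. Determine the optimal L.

L* = 4

Marginal revenue from the inverse demand is MR = 23 − 0.5q.
The marginal product is MP_L = 1.5·L^(-1/2).
A monopolist hires until marginal revenue product equals the wage: MR·MP_L = w.
At L, q = 3·√L. Substituting and solving: (23 − 1.5·√L)·1.5·L^(-1/2) = 15 gives L = 4.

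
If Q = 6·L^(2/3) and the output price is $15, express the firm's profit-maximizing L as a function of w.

L(w) = 216000/w³

MP_L = (2/3)·6·L^(-1/3) = 4·L^(-1/3).
Setting P·MP_L = w: 60·L^(-1/3) = w.
Solving for L: L^(-1/3) = w/60, so L = (60/w)^(3).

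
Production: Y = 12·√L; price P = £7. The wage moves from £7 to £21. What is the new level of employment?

From P·MP_L = w with MP_L = 6·L^(-1/2), the labor demand is L(w) = (42/w)^(2).
At w = 7: L = 36. At w = 21: L = 4.

L* = 4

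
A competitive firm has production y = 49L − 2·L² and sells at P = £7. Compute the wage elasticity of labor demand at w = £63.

ε = -0.225

From P·MP_L = w with MP_L = 49 − 4L, labor demand is L(w) = (49 − w/7)/4.
dL/dw = −1/(28) = -1/28.
At w = 63, L = 10, so ε = (dL/dw)·(w/L) = (-1/28)·(63/10) = -0.225.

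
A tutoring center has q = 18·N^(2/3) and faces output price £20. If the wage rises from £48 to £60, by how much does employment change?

From P·MP_N = w with MP_N = 12·N^(-1/3), the labor demand is N(w) = (240/w)^(3).
At w = 48: N = 125. At w = 60: N = 64.
ΔN = 64 − 125 = -61.

ΔN = -61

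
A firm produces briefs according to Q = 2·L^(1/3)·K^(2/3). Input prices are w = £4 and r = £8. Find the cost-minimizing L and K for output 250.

L* = 125, K* = 125

Cost minimization requires the marginal rate of technical substitution to equal the input-price ratio: MP_L/MP_K = w/r.
Here MP_L/MP_K = (1/3)·(K/L)/(2/3) = 0.5·(K/L). Setting this equal to 4/8 = 0.5 gives K = L.
Substituting into Q = 250: 2·L^(1/3)·(L)^(2/3) = 250.
Solving, L = 125 and K = 125.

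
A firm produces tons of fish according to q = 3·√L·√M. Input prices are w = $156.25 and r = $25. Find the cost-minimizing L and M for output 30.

L* = 4, M* = 25

Cost minimization requires the marginal rate of technical substitution to equal the input-price ratio: MP_L/MP_M = w/r.
Here MP_L/MP_M = (1/2)·(M/L)/(1/2) = (M/L). Setting this equal to 156.25/25 = 6.25 gives M = 6.25L.
Substituting into q = 30: 3·L^(1/2)·(6.25L)^(1/2) = 30.
Solving, L = 4 and M = 25.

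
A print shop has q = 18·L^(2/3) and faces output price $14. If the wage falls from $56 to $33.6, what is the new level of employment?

L* = 125

From P·MP_L = w with MP_L = 12·L^(-1/3), the labor demand is L(w) = (168/w)^(3).
At w = 56: L = 27. At w = 33.6: L = 125.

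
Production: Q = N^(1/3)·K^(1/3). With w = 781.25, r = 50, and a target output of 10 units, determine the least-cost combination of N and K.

N* = 8, K* = 125

Cost minimization requires the marginal rate of technical substitution to equal the input-price ratio: MP_N/MP_K = w/r.
Here MP_N/MP_K = (1/3)·(K/N)/(1/3) = (K/N). Setting this equal to 781.25/50 = 15.625 gives K = 15.625N.
Substituting into Q = 10: N^(1/3)·(15.625N)^(1/3) = 10.
Solving, N = 8 and K = 125.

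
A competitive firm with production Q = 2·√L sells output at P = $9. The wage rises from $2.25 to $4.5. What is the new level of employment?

L* = 4

From P·MP_L = w with MP_L = L^(-1/2), the labor demand is L(w) = (9/w)^(2).
At w = 2.25: L = 16. At w = 4.5: L = 4.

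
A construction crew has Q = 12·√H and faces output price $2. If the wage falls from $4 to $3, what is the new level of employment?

H* = 16

From P·MP_H = w with MP_H = 6·H^(-1/2), the labor demand is H(w) = (12/w)^(2).
At w = 4: H = 9. At w = 3: H = 16.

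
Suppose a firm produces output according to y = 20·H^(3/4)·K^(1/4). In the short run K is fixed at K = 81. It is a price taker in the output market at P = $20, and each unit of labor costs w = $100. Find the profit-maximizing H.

With K = 81, MP_H = (3/4)·20·H^(-1/4)·81^(1/4) = 45·H^(-1/4).
Profit maximization for a price taker requires P·MP_H = w: 20·45·H^(-1/4) = 100.
So H^(-1/4) = 1/9, which gives H = 6561.

H* = 6561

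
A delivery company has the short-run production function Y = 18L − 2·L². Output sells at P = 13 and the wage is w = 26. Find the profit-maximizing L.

The marginal product of L is MP_L = 18 − 4L.
A price-taking firm hires until the value of the marginal product equals the wage: P·MP_L = w, so 13·(18 − 4L) = 26.
Then 18 − 4L = 2, giving L = 4.

L* = 4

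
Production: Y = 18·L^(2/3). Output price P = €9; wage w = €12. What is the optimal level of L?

L* = 729

MP_L = (2/3)·18·L^(-1/3) = 12·L^(-1/3).
Profit maximization for a price taker requires P·MP_L = w: 9·12·L^(-1/3) = 12.
So L^(-1/3) = 1/9, which gives L = 729.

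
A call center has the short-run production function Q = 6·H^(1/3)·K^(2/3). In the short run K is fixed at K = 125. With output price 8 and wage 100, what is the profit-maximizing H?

H* = 8

With K = 125, MP_H = (1/3)·6·H^(-2/3)·125^(2/3) = 50·H^(-2/3).
Profit maximization for a price taker requires P·MP_H = w: 8·50·H^(-2/3) = 100.
So H^(-2/3) = 0.25, which gives H = 8.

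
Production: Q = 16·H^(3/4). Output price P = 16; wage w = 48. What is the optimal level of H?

H* = 256

MP_H = (3/4)·16·H^(-1/4) = 12·H^(-1/4).
Profit maximization for a price taker requires P·MP_H = w: 16·12·H^(-1/4) = 48.
So H^(-1/4) = 0.25, which gives H = 256.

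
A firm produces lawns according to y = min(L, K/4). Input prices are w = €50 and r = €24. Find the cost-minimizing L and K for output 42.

L* = 42, K* = 168

With a fixed-proportions technology, the cost-minimizing bundle uses no slack in either input: L = K/4 = y.
So L = 42 and K = 4·42 = 168.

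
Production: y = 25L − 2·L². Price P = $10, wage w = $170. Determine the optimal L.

The marginal product of L is MP_L = 25 − 4L.
A price-taking firm hires until the value of the marginal product equals the wage: P·MP_L = w, so 10·(25 − 4L) = 170.
Then 25 − 4L = 17, giving L = 2.

L* = 2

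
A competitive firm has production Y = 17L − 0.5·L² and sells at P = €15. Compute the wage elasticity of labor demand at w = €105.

From P·MP_L = w with MP_L = 17 − L, labor demand is L(w) = 17 − w/15.
dL/dw = −1/(15) = -1/15.
At w = 105, L = 10, so ε = (dL/dw)·(w/L) = (-1/15)·(105/10) = -0.7.

ε = -0.7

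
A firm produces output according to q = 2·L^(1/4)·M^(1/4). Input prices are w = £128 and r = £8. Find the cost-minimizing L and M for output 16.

L* = 16, M* = 256

Cost minimization requires the marginal rate of technical substitution to equal the input-price ratio: MP_L/MP_M = w/r.
Here MP_L/MP_M = (1/4)·(M/L)/(1/4) = (M/L). Setting this equal to 128/8 = 16 gives M = 16L.
Substituting into q = 16: 2·L^(1/4)·(16L)^(1/4) = 16.
Solving, L = 16 and M = 256.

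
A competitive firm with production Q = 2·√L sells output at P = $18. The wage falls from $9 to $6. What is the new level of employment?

From P·MP_L = w with MP_L = L^(-1/2), the labor demand is L(w) = (18/w)^(2).
At w = 9: L = 4. At w = 6: L = 9.

L* = 9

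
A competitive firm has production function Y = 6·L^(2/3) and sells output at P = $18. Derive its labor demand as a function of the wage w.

L(w) = 373248/w³

MP_L = (2/3)·6·L^(-1/3) = 4·L^(-1/3).
Setting P·MP_L = w: 72·L^(-1/3) = w.
Solving for L: L^(-1/3) = w/72, so L = (72/w)^(3).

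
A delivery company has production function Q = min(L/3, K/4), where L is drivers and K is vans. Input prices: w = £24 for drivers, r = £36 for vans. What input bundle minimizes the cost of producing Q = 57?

With a fixed-proportions technology, the cost-minimizing bundle uses no slack in either input: L/3 = K/4 = Q.
So L = 3·57 = 171 and K = 4·57 = 228.

L* = 171, K* = 228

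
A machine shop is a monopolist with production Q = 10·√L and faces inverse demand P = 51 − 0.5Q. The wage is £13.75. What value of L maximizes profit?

L* = 16

Marginal revenue from the inverse demand is MR = 51 − Q.
The marginal product is MP_L = 5·L^(-1/2).
A monopolist hires until marginal revenue product equals the wage: MR·MP_L = w.
At L, Q = 10·√L. Substituting and solving: (51 − 10·√L)·5·L^(-1/2) = 13.75 gives L = 16.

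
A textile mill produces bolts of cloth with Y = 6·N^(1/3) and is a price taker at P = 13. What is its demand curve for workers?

N(w) = (26/w)^(3/2)

MP_N = (1/3)·6·N^(-2/3) = 2·N^(-2/3).
Setting P·MP_N = w: 26·N^(-2/3) = w.
Solving for N: N^(-2/3) = w/26, so N = (26/w)^(3/2).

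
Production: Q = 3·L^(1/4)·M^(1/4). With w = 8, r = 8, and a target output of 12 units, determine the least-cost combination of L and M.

L* = 16, M* = 16

Cost minimization requires the marginal rate of technical substitution to equal the input-price ratio: MP_L/MP_M = w/r.
Here MP_L/MP_M = (1/4)·(M/L)/(1/4) = (M/L). Setting this equal to 8/8 = 1 gives M = L.
Substituting into Q = 12: 3·L^(1/4)·(L)^(1/4) = 12.
Solving, L = 16 and M = 16.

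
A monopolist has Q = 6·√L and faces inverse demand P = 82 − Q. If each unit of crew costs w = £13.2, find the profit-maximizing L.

L* = 25

Marginal revenue from the inverse demand is MR = 82 − 2Q.
The marginal product is MP_L = 3·L^(-1/2).
A monopolist hires until marginal revenue product equals the wage: MR·MP_L = w.
At L, Q = 6·√L. Substituting and solving: (82 − 12·√L)·3·L^(-1/2) = 13.2 gives L = 25.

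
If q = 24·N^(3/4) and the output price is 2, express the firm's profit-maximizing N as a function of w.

N(w) = 1679616/w^(4)

MP_N = (3/4)·24·N^(-1/4) = 18·N^(-1/4).
Setting P·MP_N = w: 36·N^(-1/4) = w.
Solving for N: N^(-1/4) = w/36, so N = (36/w)^(4).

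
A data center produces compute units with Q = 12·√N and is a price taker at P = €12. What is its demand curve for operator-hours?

MP_N = (1/2)·12·N^(-1/2) = 6·N^(-1/2).
Setting P·MP_N = w: 72·N^(-1/2) = w.
Solving for N: N^(-1/2) = w/72, so N = (72/w)^(2).

N(w) = 5184/w²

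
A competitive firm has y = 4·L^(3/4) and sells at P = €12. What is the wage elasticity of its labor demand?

MP_L = (3/4)·4·L^(-1/4), so P·MP_L = w gives 36·L^(-1/4) = w.
Solving, L(w) = (36/w)^(4). This is a constant-elasticity form: L ∝ w^(−4), so ε = −4.

ε = -4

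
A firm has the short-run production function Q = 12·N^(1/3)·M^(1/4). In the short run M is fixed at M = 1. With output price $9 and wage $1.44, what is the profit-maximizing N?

With M = 1, MP_N = (1/3)·12·N^(-2/3)·1^(1/4) = 4·N^(-2/3).
Profit maximization for a price taker requires P·MP_N = w: 9·4·N^(-2/3) = 1.44.
So N^(-2/3) = 0.04, which gives N = 125.

N* = 125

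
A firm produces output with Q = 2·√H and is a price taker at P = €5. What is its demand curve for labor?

MP_H = (1/2)·2·H^(-1/2) = H^(-1/2).
Setting P·MP_H = w: 5·H^(-1/2) = w.
Solving for H: H^(-1/2) = w/5, so H = (5/w)^(2).

H(w) = 25/w²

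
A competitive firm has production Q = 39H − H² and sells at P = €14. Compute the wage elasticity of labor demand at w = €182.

From P·MP_H = w with MP_H = 39 − 2H, labor demand is H(w) = (39 − w/14)/2.
dH/dw = −1/(28) = -1/28.
At w = 182, H = 13, so ε = (dH/dw)·(w/H) = (-1/28)·(182/13) = -0.5.

ε = -0.5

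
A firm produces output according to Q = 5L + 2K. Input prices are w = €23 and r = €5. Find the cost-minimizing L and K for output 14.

L* = 0, K* = 7

The inputs are perfect substitutes, so the firm uses whichever has the lower cost per unit of output.
Cost per unit of output via L is w/5 = 4.6; via K it is r/2 = 2.5. K is cheaper.
Producing Q = 14 with K alone: L = 0, K = 7.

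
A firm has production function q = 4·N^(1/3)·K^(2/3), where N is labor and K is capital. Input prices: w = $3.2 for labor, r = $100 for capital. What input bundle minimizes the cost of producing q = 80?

Cost minimization requires the marginal rate of technical substitution to equal the input-price ratio: MP_N/MP_K = w/r.
Here MP_N/MP_K = (1/3)·(K/N)/(2/3) = 0.5·(K/N). Setting this equal to 3.2/100 = 0.032 gives K = 0.064N.
Substituting into q = 80: 4·N^(1/3)·(0.064N)^(2/3) = 80.
Solving, N = 125 and K = 8.

N* = 125, K* = 8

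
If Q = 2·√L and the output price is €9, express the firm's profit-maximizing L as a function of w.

L(w) = 81/w²

MP_L = (1/2)·2·L^(-1/2) = L^(-1/2).
Setting P·MP_L = w: 9·L^(-1/2) = w.
Solving for L: L^(-1/2) = w/9, so L = (9/w)^(2).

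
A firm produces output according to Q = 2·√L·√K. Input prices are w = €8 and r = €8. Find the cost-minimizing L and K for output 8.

Cost minimization requires the marginal rate of technical substitution to equal the input-price ratio: MP_L/MP_K = w/r.
Here MP_L/MP_K = (1/2)·(K/L)/(1/2) = (K/L). Setting this equal to 8/8 = 1 gives K = L.
Substituting into Q = 8: 2·L^(1/2)·(L)^(1/2) = 8.
Solving, L = 4 and K = 4.

L* = 4, K* = 4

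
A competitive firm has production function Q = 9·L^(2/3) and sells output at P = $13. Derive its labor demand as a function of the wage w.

MP_L = (2/3)·9·L^(-1/3) = 6·L^(-1/3).
Setting P·MP_L = w: 78·L^(-1/3) = w.
Solving for L: L^(-1/3) = w/78, so L = (78/w)^(3).

L(w) = 474552/w³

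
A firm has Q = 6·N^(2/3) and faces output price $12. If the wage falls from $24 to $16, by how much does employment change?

From P·MP_N = w with MP_N = 4·N^(-1/3), the labor demand is N(w) = (48/w)^(3).
At w = 24: N = 8. At w = 16: N = 27.
ΔN = 27 − 8 = 19.

ΔN = 19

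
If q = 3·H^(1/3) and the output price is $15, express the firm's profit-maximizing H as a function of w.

MP_H = (1/3)·3·H^(-2/3) = H^(-2/3).
Setting P·MP_H = w: 15·H^(-2/3) = w.
Solving for H: H^(-2/3) = w/15, so H = (15/w)^(3/2).

H(w) = (15/w)^(3/2)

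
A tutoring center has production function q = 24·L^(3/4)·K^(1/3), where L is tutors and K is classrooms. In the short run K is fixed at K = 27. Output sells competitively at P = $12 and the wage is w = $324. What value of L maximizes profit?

With K = 27, MP_L = (3/4)·24·L^(-1/4)·27^(1/3) = 54·L^(-1/4).
Profit maximization for a price taker requires P·MP_L = w: 12·54·L^(-1/4) = 324.
So L^(-1/4) = 0.5, which gives L = 16.

L* = 16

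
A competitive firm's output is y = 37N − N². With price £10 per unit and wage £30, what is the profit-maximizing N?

The marginal product of N is MP_N = 37 − 2N.
A price-taking firm hires until the value of the marginal product equals the wage: P·MP_N = w, so 10·(37 − 2N) = 30.
Then 37 − 2N = 3, giving N = 17.

N* = 17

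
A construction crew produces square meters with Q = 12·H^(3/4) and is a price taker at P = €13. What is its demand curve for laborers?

MP_H = (3/4)·12·H^(-1/4) = 9·H^(-1/4).
Setting P·MP_H = w: 117·H^(-1/4) = w.
Solving for H: H^(-1/4) = w/117, so H = (117/w)^(4).

H(w) = (117/w)^(4)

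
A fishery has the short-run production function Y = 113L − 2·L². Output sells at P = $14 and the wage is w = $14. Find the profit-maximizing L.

L* = 28

The marginal product of L is MP_L = 113 − 4L.
A price-taking firm hires until the value of the marginal product equals the wage: P·MP_L = w, so 14·(113 − 4L) = 14.
Then 113 − 4L = 1, giving L = 28.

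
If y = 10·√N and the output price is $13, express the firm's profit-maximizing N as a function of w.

MP_N = (1/2)·10·N^(-1/2) = 5·N^(-1/2).
Setting P·MP_N = w: 65·N^(-1/2) = w.
Solving for N: N^(-1/2) = w/65, so N = (65/w)^(2).

N(w) = 4225/w²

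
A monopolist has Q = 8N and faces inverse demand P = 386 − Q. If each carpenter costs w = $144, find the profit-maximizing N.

Marginal revenue from the inverse demand is MR = 386 − 2Q.
The marginal product is MP_N = 8.
A monopolist hires until marginal revenue product equals the wage: MR·MP_N = w.
(386 − 16N)·8 = 144, so N = 23.

N* = 23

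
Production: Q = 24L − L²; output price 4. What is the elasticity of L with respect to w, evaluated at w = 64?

ε = -2

From P·MP_L = w with MP_L = 24 − 2L, labor demand is L(w) = (24 − w/4)/2.
dL/dw = −1/(8) = -0.125.
At w = 64, L = 4, so ε = (dL/dw)·(w/L) = (-0.125)·(64/4) = -2.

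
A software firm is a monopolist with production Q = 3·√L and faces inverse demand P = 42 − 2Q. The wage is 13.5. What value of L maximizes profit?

Marginal revenue from the inverse demand is MR = 42 − 4Q.
The marginal product is MP_L = 1.5·L^(-1/2).
A monopolist hires until marginal revenue product equals the wage: MR·MP_L = w.
At L, Q = 3·√L. Substituting and solving: (42 − 12·√L)·1.5·L^(-1/2) = 13.5 gives L = 4.

L* = 4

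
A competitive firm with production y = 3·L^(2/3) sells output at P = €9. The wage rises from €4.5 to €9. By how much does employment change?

ΔL = -56

From P·MP_L = w with MP_L = 2·L^(-1/3), the labor demand is L(w) = (18/w)^(3).
At w = 4.5: L = 64. At w = 9: L = 8.
ΔL = 8 − 64 = -56.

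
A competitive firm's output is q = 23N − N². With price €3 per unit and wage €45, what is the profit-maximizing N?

The marginal product of N is MP_N = 23 − 2N.
A price-taking firm hires until the value of the marginal product equals the wage: P·MP_N = w, so 3·(23 − 2N) = 45.
Then 23 − 2N = 15, giving N = 4.

N* = 4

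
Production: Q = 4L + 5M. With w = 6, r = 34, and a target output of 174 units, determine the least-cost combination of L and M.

The inputs are perfect substitutes, so the firm uses whichever has the lower cost per unit of output.
Cost per unit of output via L is w/4 = 1.5; via M it is r/5 = 6.8. L is cheaper.
Producing Q = 174 with L alone: L = 43.5, M = 0.

L* = 43.5, M* = 0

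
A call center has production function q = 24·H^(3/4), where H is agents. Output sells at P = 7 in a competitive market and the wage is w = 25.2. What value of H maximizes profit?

MP_H = (3/4)·24·H^(-1/4) = 18·H^(-1/4).
Profit maximization for a price taker requires P·MP_H = w: 7·18·H^(-1/4) = 25.2.
So H^(-1/4) = 0.2, which gives H = 625.

H* = 625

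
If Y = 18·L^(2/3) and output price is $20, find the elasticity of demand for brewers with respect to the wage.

ε = -3

MP_L = (2/3)·18·L^(-1/3), so P·MP_L = w gives 240·L^(-1/3) = w.
Solving, L(w) = (240/w)^(3). This is a constant-elasticity form: L ∝ w^(−3), so ε = −3.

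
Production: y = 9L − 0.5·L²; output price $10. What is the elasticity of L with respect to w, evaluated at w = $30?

From P·MP_L = w with MP_L = 9 − L, labor demand is L(w) = 9 − w/10.
dL/dw = −1/(10) = -0.1.
At w = 30, L = 6, so ε = (dL/dw)·(w/L) = (-0.1)·(30/6) = -0.5.

ε = -0.5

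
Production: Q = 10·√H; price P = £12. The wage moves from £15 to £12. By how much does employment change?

ΔH = 9

From P·MP_H = w with MP_H = 5·H^(-1/2), the labor demand is H(w) = (60/w)^(2).
At w = 15: H = 16. At w = 12: H = 25.
ΔH = 25 − 16 = 9.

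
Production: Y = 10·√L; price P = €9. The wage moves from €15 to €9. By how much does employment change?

ΔL = 16

From P·MP_L = w with MP_L = 5·L^(-1/2), the labor demand is L(w) = (45/w)^(2).
At w = 15: L = 9. At w = 9: L = 25.
ΔL = 25 − 9 = 16.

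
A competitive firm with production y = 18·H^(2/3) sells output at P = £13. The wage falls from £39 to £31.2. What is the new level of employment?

H* = 125

From P·MP_H = w with MP_H = 12·H^(-1/3), the labor demand is H(w) = (156/w)^(3).
At w = 39: H = 64. At w = 31.2: H = 125.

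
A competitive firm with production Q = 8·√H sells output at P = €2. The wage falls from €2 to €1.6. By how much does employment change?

ΔH = 9

From P·MP_H = w with MP_H = 4·H^(-1/2), the labor demand is H(w) = (8/w)^(2).
At w = 2: H = 16. At w = 1.6: H = 25.
ΔH = 25 − 16 = 9.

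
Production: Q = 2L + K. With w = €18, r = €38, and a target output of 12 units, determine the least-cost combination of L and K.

L* = 6, K* = 0

The inputs are perfect substitutes, so the firm uses whichever has the lower cost per unit of output.
Cost per unit of output via L is 9; via K it is 38. L is cheaper.
Producing Q = 12 with L alone: L = 6, K = 0.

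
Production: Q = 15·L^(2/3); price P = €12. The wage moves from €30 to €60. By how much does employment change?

ΔL = -56

From P·MP_L = w with MP_L = 10·L^(-1/3), the labor demand is L(w) = (120/w)^(3).
At w = 30: L = 64. At w = 60: L = 8.
ΔL = 8 − 64 = -56.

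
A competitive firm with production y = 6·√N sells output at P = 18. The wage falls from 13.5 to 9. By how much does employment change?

ΔN = 20

From P·MP_N = w with MP_N = 3·N^(-1/2), the labor demand is N(w) = (54/w)^(2).
At w = 13.5: N = 16. At w = 9: N = 36.
ΔN = 36 − 16 = 20.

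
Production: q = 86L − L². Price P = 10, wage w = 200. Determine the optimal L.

L* = 33

The marginal product of L is MP_L = 86 − 2L.
A price-taking firm hires until the value of the marginal product equals the wage: P·MP_L = w, so 10·(86 − 2L) = 200.
Then 86 − 2L = 20, giving L = 33.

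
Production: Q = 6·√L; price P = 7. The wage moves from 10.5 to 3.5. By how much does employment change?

From P·MP_L = w with MP_L = 3·L^(-1/2), the labor demand is L(w) = (21/w)^(2).
At w = 10.5: L = 4. At w = 3.5: L = 36.
ΔL = 36 − 4 = 32.

ΔL = 32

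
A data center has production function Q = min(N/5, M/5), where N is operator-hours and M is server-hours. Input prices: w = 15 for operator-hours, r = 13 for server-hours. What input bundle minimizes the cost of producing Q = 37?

N* = 185, M* = 185

With a fixed-proportions technology, the cost-minimizing bundle uses no slack in either input: N/5 = M/5 = Q.
So N = 5·37 = 185 and M = 5·37 = 185.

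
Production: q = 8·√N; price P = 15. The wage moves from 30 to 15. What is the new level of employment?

N* = 16

From P·MP_N = w with MP_N = 4·N^(-1/2), the labor demand is N(w) = (60/w)^(2).
At w = 30: N = 4. At w = 15: N = 16.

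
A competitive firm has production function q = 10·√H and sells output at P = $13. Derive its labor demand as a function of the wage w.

MP_H = (1/2)·10·H^(-1/2) = 5·H^(-1/2).
Setting P·MP_H = w: 65·H^(-1/2) = w.
Solving for H: H^(-1/2) = w/65, so H = (65/w)^(2).

H(w) = 4225/w²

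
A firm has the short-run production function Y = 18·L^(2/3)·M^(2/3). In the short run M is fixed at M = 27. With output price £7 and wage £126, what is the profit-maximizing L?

L* = 216

With M = 27, MP_L = (2/3)·18·L^(-1/3)·27^(2/3) = 108·L^(-1/3).
Profit maximization for a price taker requires P·MP_L = w: 7·108·L^(-1/3) = 126.
So L^(-1/3) = 1/6, which gives L = 216.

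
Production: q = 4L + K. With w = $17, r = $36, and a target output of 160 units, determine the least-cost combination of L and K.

L* = 40, K* = 0

The inputs are perfect substitutes, so the firm uses whichever has the lower cost per unit of output.
Cost per unit of output via L is 4.25; via K it is 36. L is cheaper.
Producing q = 160 with L alone: L = 40, K = 0.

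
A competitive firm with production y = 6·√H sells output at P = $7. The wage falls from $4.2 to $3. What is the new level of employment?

H* = 49

From P·MP_H = w with MP_H = 3·H^(-1/2), the labor demand is H(w) = (21/w)^(2).
At w = 4.2: H = 25. At w = 3: H = 49.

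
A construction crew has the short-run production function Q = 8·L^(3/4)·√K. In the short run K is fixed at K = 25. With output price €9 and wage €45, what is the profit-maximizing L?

With K = 25, MP_L = (3/4)·8·L^(-1/4)·25^(1/2) = 30·L^(-1/4).
Profit maximization for a price taker requires P·MP_L = w: 9·30·L^(-1/4) = 45.
So L^(-1/4) = 1/6, which gives L = 1296.

L* = 1296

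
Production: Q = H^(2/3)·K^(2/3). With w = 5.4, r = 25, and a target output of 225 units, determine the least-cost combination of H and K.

H* = 125, K* = 27

Cost minimization requires the marginal rate of technical substitution to equal the input-price ratio: MP_H/MP_K = w/r.
Here MP_H/MP_K = (2/3)·(K/H)/(2/3) = (K/H). Setting this equal to 5.4/25 = 0.216 gives K = 0.216H.
Substituting into Q = 225: H^(2/3)·(0.216H)^(2/3) = 225.
Solving, H = 125 and K = 27.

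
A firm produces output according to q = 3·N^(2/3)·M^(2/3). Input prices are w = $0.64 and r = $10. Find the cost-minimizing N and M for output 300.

Cost minimization requires the marginal rate of technical substitution to equal the input-price ratio: MP_N/MP_M = w/r.
Here MP_N/MP_M = (2/3)·(M/N)/(2/3) = (M/N). Setting this equal to 0.64/10 = 0.064 gives M = 0.064N.
Substituting into q = 300: 3·N^(2/3)·(0.064N)^(2/3) = 300.
Solving, N = 125 and M = 8.

N* = 125, M* = 8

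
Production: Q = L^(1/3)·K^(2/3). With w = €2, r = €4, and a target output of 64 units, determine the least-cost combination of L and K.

L* = 64, K* = 64

Cost minimization requires the marginal rate of technical substitution to equal the input-price ratio: MP_L/MP_K = w/r.
Here MP_L/MP_K = (1/3)·(K/L)/(2/3) = 0.5·(K/L). Setting this equal to 2/4 = 0.5 gives K = L.
Substituting into Q = 64: L^(1/3)·(L)^(2/3) = 64.
Solving, L = 64 and K = 64.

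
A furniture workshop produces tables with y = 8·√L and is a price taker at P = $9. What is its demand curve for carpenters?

MP_L = (1/2)·8·L^(-1/2) = 4·L^(-1/2).
Setting P·MP_L = w: 36·L^(-1/2) = w.
Solving for L: L^(-1/2) = w/36, so L = (36/w)^(2).

L(w) = 1296/w²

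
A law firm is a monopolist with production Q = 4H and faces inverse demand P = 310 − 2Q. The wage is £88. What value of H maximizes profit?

Marginal revenue from the inverse demand is MR = 310 − 4Q.
The marginal product is MP_H = 4.
A monopolist hires until marginal revenue product equals the wage: MR·MP_H = w.
(310 − 16H)·4 = 88, so H = 18.

H* = 18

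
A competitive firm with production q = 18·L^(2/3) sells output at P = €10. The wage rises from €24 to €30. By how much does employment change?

ΔL = -61

From P·MP_L = w with MP_L = 12·L^(-1/3), the labor demand is L(w) = (120/w)^(3).
At w = 24: L = 125. At w = 30: L = 64.
ΔL = 64 − 125 = -61.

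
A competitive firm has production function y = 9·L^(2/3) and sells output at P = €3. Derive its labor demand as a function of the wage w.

MP_L = (2/3)·9·L^(-1/3) = 6·L^(-1/3).
Setting P·MP_L = w: 18·L^(-1/3) = w.
Solving for L: L^(-1/3) = w/18, so L = (18/w)^(3).

L(w) = 5832/w³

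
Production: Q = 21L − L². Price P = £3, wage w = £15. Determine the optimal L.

L* = 8

The marginal product of L is MP_L = 21 − 2L.
A price-taking firm hires until the value of the marginal product equals the wage: P·MP_L = w, so 3·(21 − 2L) = 15.
Then 21 − 2L = 5, giving L = 8.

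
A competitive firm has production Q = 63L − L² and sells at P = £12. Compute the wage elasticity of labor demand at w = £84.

ε = -0.125

From P·MP_L = w with MP_L = 63 − 2L, labor demand is L(w) = (63 − w/12)/2.
dL/dw = −1/(24) = -1/24.
At w = 84, L = 28, so ε = (dL/dw)·(w/L) = (-1/24)·(84/28) = -0.125.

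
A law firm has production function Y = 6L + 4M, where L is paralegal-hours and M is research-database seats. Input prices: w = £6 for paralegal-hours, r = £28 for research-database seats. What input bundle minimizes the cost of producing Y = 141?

The inputs are perfect substitutes, so the firm uses whichever has the lower cost per unit of output.
Cost per unit of output via L is w/6 = 1; via M it is r/4 = 7. L is cheaper.
Producing Y = 141 with L alone: L = 23.5, M = 0.

L* = 23.5, M* = 0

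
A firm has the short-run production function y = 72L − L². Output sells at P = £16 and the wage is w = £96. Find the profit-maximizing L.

L* = 33

The marginal product of L is MP_L = 72 − 2L.
A price-taking firm hires until the value of the marginal product equals the wage: P·MP_L = w, so 16·(72 − 2L) = 96.
Then 72 − 2L = 6, giving L = 33.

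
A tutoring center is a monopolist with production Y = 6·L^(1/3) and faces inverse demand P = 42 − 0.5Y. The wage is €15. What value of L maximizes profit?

Marginal revenue from the inverse demand is MR = 42 − Y.
The marginal product is MP_L = 2·L^(-2/3).
A monopolist hires until marginal revenue product equals the wage: MR·MP_L = w.
At L, Y = 6·L^(1/3). Substituting and solving: (42 − 6·L^(1/3))·2·L^(-2/3) = 15 gives L = 8.

L* = 8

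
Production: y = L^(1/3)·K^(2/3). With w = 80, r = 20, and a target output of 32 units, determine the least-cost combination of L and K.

Cost minimization requires the marginal rate of technical substitution to equal the input-price ratio: MP_L/MP_K = w/r.
Here MP_L/MP_K = (1/3)·(K/L)/(2/3) = 0.5·(K/L). Setting this equal to 80/20 = 4 gives K = 8L.
Substituting into y = 32: L^(1/3)·(8L)^(2/3) = 32.
Solving, L = 8 and K = 64.

L* = 8, K* = 64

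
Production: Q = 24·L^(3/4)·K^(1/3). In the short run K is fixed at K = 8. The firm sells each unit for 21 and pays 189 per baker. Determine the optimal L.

L* = 256

With K = 8, MP_L = (3/4)·24·L^(-1/4)·8^(1/3) = 36·L^(-1/4).
Profit maximization for a price taker requires P·MP_L = w: 21·36·L^(-1/4) = 189.
So L^(-1/4) = 0.25, which gives L = 256.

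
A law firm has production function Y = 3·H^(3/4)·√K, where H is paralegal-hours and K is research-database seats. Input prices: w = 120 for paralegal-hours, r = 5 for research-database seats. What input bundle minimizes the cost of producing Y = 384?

H* = 16, K* = 256

Cost minimization requires the marginal rate of technical substitution to equal the input-price ratio: MP_H/MP_K = w/r.
Here MP_H/MP_K = (3/4)·(K/H)/(1/2) = 1.5·(K/H). Setting this equal to 120/5 = 24 gives K = 16H.
Substituting into Y = 384: 3·H^(3/4)·(16H)^(1/2) = 384.
Solving, H = 16 and K = 256.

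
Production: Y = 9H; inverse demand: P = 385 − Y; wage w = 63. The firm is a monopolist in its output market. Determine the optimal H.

Marginal revenue from the inverse demand is MR = 385 − 2Y.
The marginal product is MP_H = 9.
A monopolist hires until marginal revenue product equals the wage: MR·MP_H = w.
(385 − 18H)·9 = 63, so H = 21.

H* = 21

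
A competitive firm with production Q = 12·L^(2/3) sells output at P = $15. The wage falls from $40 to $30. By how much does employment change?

ΔL = 37

From P·MP_L = w with MP_L = 8·L^(-1/3), the labor demand is L(w) = (120/w)^(3).
At w = 40: L = 27. At w = 30: L = 64.
ΔL = 64 − 27 = 37.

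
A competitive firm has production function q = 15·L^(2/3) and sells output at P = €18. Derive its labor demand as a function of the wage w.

MP_L = (2/3)·15·L^(-1/3) = 10·L^(-1/3).
Setting P·MP_L = w: 180·L^(-1/3) = w.
Solving for L: L^(-1/3) = w/180, so L = (180/w)^(3).

L(w) = 5832000/w³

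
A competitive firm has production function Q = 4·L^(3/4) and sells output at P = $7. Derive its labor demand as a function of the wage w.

L(w) = 194481/w^(4)

MP_L = (3/4)·4·L^(-1/4) = 3·L^(-1/4).
Setting P·MP_L = w: 21·L^(-1/4) = w.
Solving for L: L^(-1/4) = w/21, so L = (21/w)^(4).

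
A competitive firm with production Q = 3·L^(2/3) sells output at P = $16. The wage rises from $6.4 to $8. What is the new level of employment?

L* = 64

From P·MP_L = w with MP_L = 2·L^(-1/3), the labor demand is L(w) = (32/w)^(3).
At w = 6.4: L = 125. At w = 8: L = 64.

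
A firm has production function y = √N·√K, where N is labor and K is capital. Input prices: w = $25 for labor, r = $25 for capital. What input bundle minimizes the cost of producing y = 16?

Cost minimization requires the marginal rate of technical substitution to equal the input-price ratio: MP_N/MP_K = w/r.
Here MP_N/MP_K = (1/2)·(K/N)/(1/2) = (K/N). Setting this equal to 25/25 = 1 gives K = N.
Substituting into y = 16: N^(1/2)·(N)^(1/2) = 16.
Solving, N = 16 and K = 16.

N* = 16, K* = 16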